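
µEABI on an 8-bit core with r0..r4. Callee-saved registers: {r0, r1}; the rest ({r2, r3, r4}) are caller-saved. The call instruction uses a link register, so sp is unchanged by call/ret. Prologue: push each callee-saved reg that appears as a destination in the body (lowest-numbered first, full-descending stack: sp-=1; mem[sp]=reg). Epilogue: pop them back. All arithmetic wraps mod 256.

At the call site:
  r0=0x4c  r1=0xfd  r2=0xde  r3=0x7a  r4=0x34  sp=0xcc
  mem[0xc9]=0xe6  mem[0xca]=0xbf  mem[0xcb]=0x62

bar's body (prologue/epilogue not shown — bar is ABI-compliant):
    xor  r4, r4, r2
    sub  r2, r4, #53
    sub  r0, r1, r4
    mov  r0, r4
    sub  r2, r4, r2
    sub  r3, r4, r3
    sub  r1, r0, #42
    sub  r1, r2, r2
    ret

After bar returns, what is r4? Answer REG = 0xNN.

prologue: push r0 → mem[0xcb]=0x4c, sp=0xcb
prologue: push r1 → mem[0xca]=0xfd, sp=0xca
body[0] xor  r4, r4, r2 → r4=0xea
body[1] sub  r2, r4, #53 → r2=0xb5
body[2] sub  r0, r1, r4 → r0=0x13
body[3] mov  r0, r4 → r0=0xea
body[4] sub  r2, r4, r2 → r2=0x35
body[5] sub  r3, r4, r3 → r3=0x70
body[6] sub  r1, r0, #42 → r1=0xc0
body[7] sub  r1, r2, r2 → r1=0x00
epilogue: pop r1=0xfd, sp=0xcb
epilogue: pop r0=0x4c, sp=0xcc
r4 is caller-saved → body value

REG = 0xea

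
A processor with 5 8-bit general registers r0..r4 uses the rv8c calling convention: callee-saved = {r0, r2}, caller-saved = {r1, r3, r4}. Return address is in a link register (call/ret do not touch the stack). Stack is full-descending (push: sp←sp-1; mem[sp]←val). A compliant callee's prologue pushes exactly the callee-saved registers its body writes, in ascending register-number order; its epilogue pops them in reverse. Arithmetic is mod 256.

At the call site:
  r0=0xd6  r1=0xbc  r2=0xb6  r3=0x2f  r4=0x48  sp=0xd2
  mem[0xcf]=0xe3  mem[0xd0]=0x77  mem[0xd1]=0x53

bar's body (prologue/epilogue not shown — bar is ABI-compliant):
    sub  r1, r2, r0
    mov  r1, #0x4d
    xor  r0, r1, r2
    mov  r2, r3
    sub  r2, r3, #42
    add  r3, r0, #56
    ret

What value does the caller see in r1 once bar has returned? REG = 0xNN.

prologue: push r0 -> mem[0xd1]=0xd6, sp=0xd1
prologue: push r2 -> mem[0xd0]=0xb6, sp=0xd0
body[0] sub  r1, r2, r0 -> r1=0xe0
body[1] mov  r1, #0x4d -> r1=0x4d
body[2] xor  r0, r1, r2 -> r0=0xfb
body[3] mov  r2, r3 -> r2=0x2f
body[4] sub  r2, r3, #42 -> r2=0x05
body[5] add  r3, r0, #56 -> r3=0x33
epilogue: pop r2=0xb6, sp=0xd1
epilogue: pop r0=0xd6, sp=0xd2
r1 is caller-saved -> body value

REG = 0x4d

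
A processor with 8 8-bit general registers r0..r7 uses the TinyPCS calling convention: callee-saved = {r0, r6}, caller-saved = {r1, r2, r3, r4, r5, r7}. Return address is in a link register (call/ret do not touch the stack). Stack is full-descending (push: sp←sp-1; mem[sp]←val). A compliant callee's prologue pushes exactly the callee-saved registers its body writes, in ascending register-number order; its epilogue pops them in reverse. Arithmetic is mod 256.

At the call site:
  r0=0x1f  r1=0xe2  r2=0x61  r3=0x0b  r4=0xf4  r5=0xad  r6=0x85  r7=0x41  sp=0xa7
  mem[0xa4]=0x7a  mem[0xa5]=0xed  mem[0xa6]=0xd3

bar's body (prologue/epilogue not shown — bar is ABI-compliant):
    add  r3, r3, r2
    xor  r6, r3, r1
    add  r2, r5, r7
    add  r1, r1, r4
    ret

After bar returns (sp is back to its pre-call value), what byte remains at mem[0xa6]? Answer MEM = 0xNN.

MEM = 0x85

prologue: push r6 → mem[0xa6]=0x85, sp=0xa6
body[0] add  r3, r3, r2 → r3=0x6c
body[1] xor  r6, r3, r1 → r6=0x8e
body[2] add  r2, r5, r7 → r2=0xee
body[3] add  r1, r1, r4 → r1=0xd6
epilogue: pop r6=0x85, sp=0xa7
prologue pushed ['r6'] at ['0xa6']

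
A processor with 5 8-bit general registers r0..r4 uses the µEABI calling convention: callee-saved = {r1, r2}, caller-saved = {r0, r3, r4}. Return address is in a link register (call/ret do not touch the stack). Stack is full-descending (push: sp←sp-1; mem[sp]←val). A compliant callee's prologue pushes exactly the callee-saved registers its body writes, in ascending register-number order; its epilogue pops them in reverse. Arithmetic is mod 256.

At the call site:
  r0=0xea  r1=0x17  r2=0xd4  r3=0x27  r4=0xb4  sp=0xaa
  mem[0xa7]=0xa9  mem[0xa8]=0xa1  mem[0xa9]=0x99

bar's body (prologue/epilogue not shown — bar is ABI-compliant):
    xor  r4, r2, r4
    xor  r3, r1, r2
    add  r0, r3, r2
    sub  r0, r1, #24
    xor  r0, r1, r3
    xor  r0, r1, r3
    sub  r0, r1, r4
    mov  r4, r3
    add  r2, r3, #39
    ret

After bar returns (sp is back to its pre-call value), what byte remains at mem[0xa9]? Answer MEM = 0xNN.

MEM = 0xd4

prologue: push r2 → mem[0xa9]=0xd4, sp=0xa9
body[0] xor  r4, r2, r4 → r4=0x60
body[1] xor  r3, r1, r2 → r3=0xc3
body[2] add  r0, r3, r2 → r0=0x97
body[3] sub  r0, r1, #24 → r0=0xff
body[4] xor  r0, r1, r3 → r0=0xd4
body[5] xor  r0, r1, r3 → r0=0xd4
body[6] sub  r0, r1, r4 → r0=0xb7
body[7] mov  r4, r3 → r4=0xc3
body[8] add  r2, r3, #39 → r2=0xea
epilogue: pop r2=0xd4, sp=0xaa
prologue pushed ['r2'] at ['0xa9']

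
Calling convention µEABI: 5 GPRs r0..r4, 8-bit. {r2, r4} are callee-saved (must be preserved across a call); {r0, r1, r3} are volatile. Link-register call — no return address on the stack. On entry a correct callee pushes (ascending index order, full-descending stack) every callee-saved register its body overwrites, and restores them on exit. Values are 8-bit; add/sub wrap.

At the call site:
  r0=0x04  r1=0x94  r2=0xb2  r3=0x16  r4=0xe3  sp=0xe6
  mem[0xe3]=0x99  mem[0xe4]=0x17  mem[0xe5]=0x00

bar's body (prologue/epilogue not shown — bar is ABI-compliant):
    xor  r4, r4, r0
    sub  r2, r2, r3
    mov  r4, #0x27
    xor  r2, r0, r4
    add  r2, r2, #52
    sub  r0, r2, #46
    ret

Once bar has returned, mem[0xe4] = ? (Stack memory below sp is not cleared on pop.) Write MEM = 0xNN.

MEM = 0xe3

prologue: push r2 → mem[0xe5]=0xb2, sp=0xe5
prologue: push r4 → mem[0xe4]=0xe3, sp=0xe4
body[0] xor  r4, r4, r0 → r4=0xe7
body[1] sub  r2, r2, r3 → r2=0x9c
body[2] mov  r4, #0x27 → r4=0x27
body[3] xor  r2, r0, r4 → r2=0x23
body[4] add  r2, r2, #52 → r2=0x57
body[5] sub  r0, r2, #46 → r0=0x29
epilogue: pop r4=0xe3, sp=0xe5
epilogue: pop r2=0xb2, sp=0xe6
prologue pushed ['r2', 'r4'] at ['0xe5', '0xe4']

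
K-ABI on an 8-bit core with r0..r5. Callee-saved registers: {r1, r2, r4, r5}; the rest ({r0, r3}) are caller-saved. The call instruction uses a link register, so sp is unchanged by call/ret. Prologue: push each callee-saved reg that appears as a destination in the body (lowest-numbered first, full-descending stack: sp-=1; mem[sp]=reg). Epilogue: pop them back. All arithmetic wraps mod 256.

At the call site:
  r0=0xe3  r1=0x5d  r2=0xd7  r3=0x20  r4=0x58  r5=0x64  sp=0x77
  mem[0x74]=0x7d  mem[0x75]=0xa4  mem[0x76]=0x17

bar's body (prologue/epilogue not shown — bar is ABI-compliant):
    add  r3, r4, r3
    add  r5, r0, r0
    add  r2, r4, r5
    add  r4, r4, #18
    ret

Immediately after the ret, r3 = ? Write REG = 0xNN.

prologue: push r2 → mem[0x76]=0xd7, sp=0x76
prologue: push r4 → mem[0x75]=0x58, sp=0x75
prologue: push r5 → mem[0x74]=0x64, sp=0x74
body[0] add  r3, r4, r3 → r3=0x78
body[1] add  r5, r0, r0 → r5=0xc6
body[2] add  r2, r4, r5 → r2=0x1e
body[3] add  r4, r4, #18 → r4=0x6a
epilogue: pop r5=0x64, sp=0x75
epilogue: pop r4=0x58, sp=0x76
epilogue: pop r2=0xd7, sp=0x77
r3 is caller-saved → body value

REG = 0x78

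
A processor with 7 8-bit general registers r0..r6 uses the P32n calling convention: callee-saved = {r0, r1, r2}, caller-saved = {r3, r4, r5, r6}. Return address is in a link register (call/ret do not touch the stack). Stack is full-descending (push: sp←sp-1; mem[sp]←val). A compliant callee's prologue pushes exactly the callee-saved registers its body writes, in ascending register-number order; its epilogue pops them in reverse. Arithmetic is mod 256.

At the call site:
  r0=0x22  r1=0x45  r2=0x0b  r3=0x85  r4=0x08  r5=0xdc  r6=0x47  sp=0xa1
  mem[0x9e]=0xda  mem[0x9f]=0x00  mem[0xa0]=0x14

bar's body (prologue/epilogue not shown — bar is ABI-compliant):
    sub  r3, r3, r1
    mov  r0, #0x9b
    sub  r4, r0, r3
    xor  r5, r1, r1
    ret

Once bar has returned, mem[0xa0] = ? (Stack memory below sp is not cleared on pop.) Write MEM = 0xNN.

MEM = 0x22

prologue: push r0 → mem[0xa0]=0x22, sp=0xa0
body[0] sub  r3, r3, r1 → r3=0x40
body[1] mov  r0, #0x9b → r0=0x9b
body[2] sub  r4, r0, r3 → r4=0x5b
body[3] xor  r5, r1, r1 → r5=0x00
epilogue: pop r0=0x22, sp=0xa1
prologue pushed ['r0'] at ['0xa0']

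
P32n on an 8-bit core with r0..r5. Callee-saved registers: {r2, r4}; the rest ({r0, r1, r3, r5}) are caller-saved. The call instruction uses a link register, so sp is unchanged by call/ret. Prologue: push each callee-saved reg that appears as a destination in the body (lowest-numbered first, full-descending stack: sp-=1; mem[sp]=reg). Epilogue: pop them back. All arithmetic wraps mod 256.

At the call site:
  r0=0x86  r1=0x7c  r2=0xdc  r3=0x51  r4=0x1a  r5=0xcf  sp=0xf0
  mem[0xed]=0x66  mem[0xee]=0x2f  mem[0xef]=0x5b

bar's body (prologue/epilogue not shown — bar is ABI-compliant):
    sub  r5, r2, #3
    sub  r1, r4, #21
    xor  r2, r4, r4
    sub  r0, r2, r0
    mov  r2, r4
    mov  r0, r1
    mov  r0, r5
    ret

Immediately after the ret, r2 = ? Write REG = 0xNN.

prologue: push r2 → mem[0xef]=0xdc, sp=0xef
body[0] sub  r5, r2, #3 → r5=0xd9
body[1] sub  r1, r4, #21 → r1=0x05
body[2] xor  r2, r4, r4 → r2=0x00
body[3] sub  r0, r2, r0 → r0=0x7a
body[4] mov  r2, r4 → r2=0x1a
body[5] mov  r0, r1 → r0=0x05
body[6] mov  r0, r5 → r0=0xd9
epilogue: pop r2=0xdc, sp=0xf0
r2 is callee-saved → restored

REG = 0xdc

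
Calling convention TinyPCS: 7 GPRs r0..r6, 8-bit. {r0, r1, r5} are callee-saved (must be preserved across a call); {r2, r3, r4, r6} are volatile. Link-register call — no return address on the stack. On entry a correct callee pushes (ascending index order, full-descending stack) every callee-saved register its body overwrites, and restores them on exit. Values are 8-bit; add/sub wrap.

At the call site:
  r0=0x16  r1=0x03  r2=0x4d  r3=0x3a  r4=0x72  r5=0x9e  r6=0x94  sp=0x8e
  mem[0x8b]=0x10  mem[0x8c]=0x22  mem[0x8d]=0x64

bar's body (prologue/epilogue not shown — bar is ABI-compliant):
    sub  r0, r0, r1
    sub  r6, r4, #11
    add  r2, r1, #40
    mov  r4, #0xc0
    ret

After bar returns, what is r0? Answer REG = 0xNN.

REG = 0x16

prologue: push r0 -> mem[0x8d]=0x16, sp=0x8d
body[0] sub  r0, r0, r1 -> r0=0x13
body[1] sub  r6, r4, #11 -> r6=0x67
body[2] add  r2, r1, #40 -> r2=0x2b
body[3] mov  r4, #0xc0 -> r4=0xc0
epilogue: pop r0=0x16, sp=0x8e
r0 is callee-saved -> restored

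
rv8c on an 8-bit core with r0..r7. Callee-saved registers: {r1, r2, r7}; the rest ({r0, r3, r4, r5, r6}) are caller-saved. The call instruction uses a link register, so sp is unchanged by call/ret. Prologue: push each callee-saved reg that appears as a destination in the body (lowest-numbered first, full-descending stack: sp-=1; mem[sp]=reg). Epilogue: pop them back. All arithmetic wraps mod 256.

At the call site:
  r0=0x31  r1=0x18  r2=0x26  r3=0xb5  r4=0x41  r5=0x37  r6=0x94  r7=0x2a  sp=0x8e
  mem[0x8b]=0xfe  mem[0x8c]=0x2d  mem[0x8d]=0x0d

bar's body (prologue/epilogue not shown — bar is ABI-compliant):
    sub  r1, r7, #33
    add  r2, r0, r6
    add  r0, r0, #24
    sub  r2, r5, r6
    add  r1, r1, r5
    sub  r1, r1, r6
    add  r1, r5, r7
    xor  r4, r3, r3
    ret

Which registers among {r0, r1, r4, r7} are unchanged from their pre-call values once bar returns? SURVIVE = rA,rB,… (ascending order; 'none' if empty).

SURVIVE = r1,r7

prologue: push r1 -> mem[0x8d]=0x18, sp=0x8d
prologue: push r2 -> mem[0x8c]=0x26, sp=0x8c
body[0] sub  r1, r7, #33 -> r1=0x09
body[1] add  r2, r0, r6 -> r2=0xc5
body[2] add  r0, r0, #24 -> r0=0x49
body[3] sub  r2, r5, r6 -> r2=0xa3
body[4] add  r1, r1, r5 -> r1=0x40
body[5] sub  r1, r1, r6 -> r1=0xac
body[6] add  r1, r5, r7 -> r1=0x61
body[7] xor  r4, r3, r3 -> r4=0x00
epilogue: pop r2=0x26, sp=0x8d
epilogue: pop r1=0x18, sp=0x8e
r0: caller-saved, written=True
r1: callee-saved, written=True
r4: caller-saved, written=True
r7: callee-saved, written=False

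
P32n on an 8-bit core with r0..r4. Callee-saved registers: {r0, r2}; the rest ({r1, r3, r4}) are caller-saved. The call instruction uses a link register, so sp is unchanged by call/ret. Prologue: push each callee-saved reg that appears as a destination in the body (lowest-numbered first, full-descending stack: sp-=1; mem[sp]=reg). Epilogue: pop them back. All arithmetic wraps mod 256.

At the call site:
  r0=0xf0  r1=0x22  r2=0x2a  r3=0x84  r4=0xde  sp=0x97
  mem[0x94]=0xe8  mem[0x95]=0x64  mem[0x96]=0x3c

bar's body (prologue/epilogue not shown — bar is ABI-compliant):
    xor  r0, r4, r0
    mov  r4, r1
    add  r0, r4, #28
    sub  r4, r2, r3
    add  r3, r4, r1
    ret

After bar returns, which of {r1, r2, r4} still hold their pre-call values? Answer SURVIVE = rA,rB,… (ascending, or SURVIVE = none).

SURVIVE = r1,r2

prologue: push r0 → mem[0x96]=0xf0, sp=0x96
body[0] xor  r0, r4, r0 → r0=0x2e
body[1] mov  r4, r1 → r4=0x22
body[2] add  r0, r4, #28 → r0=0x3e
body[3] sub  r4, r2, r3 → r4=0xa6
body[4] add  r3, r4, r1 → r3=0xc8
epilogue: pop r0=0xf0, sp=0x97
r1: caller-saved, written=False
r2: callee-saved, written=False
r4: caller-saved, written=True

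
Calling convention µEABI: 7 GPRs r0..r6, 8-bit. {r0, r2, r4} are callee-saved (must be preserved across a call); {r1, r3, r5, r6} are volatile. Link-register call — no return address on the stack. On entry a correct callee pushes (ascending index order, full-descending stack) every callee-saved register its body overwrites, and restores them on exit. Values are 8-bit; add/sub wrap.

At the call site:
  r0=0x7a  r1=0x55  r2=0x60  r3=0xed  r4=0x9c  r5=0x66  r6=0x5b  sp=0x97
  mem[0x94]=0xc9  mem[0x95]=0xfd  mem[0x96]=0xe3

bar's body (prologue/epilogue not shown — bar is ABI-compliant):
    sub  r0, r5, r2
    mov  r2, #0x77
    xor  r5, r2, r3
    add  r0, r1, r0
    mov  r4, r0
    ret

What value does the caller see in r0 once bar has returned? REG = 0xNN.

REG = 0x7a

prologue: push r0 -> mem[0x96]=0x7a, sp=0x96
prologue: push r2 -> mem[0x95]=0x60, sp=0x95
prologue: push r4 -> mem[0x94]=0x9c, sp=0x94
body[0] sub  r0, r5, r2 -> r0=0x06
body[1] mov  r2, #0x77 -> r2=0x77
body[2] xor  r5, r2, r3 -> r5=0x9a
body[3] add  r0, r1, r0 -> r0=0x5b
body[4] mov  r4, r0 -> r4=0x5b
epilogue: pop r4=0x9c, sp=0x95
epilogue: pop r2=0x60, sp=0x96
epilogue: pop r0=0x7a, sp=0x97
r0 is callee-saved -> restored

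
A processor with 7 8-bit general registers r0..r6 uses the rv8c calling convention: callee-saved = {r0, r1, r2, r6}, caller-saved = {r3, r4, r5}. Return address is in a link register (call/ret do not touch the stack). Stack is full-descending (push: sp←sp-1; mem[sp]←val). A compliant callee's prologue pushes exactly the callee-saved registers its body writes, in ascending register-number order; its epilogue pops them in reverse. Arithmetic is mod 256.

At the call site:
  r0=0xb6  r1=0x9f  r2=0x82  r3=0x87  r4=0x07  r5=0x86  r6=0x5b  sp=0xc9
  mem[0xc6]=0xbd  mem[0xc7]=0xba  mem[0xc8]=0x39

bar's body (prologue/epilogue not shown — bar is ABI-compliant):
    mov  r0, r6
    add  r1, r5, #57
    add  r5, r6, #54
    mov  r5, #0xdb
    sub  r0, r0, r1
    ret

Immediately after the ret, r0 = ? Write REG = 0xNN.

REG = 0xb6

prologue: push r0 -> mem[0xc8]=0xb6, sp=0xc8
prologue: push r1 -> mem[0xc7]=0x9f, sp=0xc7
body[0] mov  r0, r6 -> r0=0x5b
body[1] add  r1, r5, #57 -> r1=0xbf
body[2] add  r5, r6, #54 -> r5=0x91
body[3] mov  r5, #0xdb -> r5=0xdb
body[4] sub  r0, r0, r1 -> r0=0x9c
epilogue: pop r1=0x9f, sp=0xc8
epilogue: pop r0=0xb6, sp=0xc9
r0 is callee-saved -> restored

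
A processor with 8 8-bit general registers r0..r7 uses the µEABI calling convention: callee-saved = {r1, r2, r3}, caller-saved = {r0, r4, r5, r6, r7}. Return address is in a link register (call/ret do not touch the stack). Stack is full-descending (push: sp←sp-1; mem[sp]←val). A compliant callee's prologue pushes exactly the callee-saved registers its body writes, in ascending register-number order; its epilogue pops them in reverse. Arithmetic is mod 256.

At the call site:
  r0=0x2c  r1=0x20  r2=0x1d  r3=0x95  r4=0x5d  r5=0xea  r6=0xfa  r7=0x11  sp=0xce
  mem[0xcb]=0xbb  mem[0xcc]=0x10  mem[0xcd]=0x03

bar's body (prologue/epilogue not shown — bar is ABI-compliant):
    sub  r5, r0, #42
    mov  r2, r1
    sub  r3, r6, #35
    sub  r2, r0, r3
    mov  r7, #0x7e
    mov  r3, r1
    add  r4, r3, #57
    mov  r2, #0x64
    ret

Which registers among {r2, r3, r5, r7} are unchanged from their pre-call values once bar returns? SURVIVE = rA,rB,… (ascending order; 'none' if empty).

SURVIVE = r2,r3

prologue: push r2 → mem[0xcd]=0x1d, sp=0xcd
prologue: push r3 → mem[0xcc]=0x95, sp=0xcc
body[0] sub  r5, r0, #42 → r5=0x02
body[1] mov  r2, r1 → r2=0x20
body[2] sub  r3, r6, #35 → r3=0xd7
body[3] sub  r2, r0, r3 → r2=0x55
body[4] mov  r7, #0x7e → r7=0x7e
body[5] mov  r3, r1 → r3=0x20
body[6] add  r4, r3, #57 → r4=0x59
body[7] mov  r2, #0x64 → r2=0x64
epilogue: pop r3=0x95, sp=0xcd
epilogue: pop r2=0x1d, sp=0xce
r2: callee-saved, written=True
r3: callee-saved, written=True
r5: caller-saved, written=True
r7: caller-saved, written=True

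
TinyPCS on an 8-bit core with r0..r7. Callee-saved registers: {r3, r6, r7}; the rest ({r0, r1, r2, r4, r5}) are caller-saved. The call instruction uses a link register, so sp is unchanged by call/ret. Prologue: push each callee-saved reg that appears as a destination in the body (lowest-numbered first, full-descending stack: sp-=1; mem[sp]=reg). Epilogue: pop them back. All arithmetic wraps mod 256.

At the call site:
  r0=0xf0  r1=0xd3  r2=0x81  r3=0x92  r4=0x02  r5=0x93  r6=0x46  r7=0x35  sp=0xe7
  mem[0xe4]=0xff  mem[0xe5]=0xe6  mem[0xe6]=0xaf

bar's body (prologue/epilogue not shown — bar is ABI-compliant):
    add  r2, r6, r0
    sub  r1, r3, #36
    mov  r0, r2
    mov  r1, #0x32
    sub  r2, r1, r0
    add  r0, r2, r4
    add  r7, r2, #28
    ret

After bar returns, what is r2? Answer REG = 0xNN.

REG = 0xfc

prologue: push r7 → mem[0xe6]=0x35, sp=0xe6
body[0] add  r2, r6, r0 → r2=0x36
body[1] sub  r1, r3, #36 → r1=0x6e
body[2] mov  r0, r2 → r0=0x36
body[3] mov  r1, #0x32 → r1=0x32
body[4] sub  r2, r1, r0 → r2=0xfc
body[5] add  r0, r2, r4 → r0=0xfe
body[6] add  r7, r2, #28 → r7=0x18
epilogue: pop r7=0x35, sp=0xe7
r2 is caller-saved → body value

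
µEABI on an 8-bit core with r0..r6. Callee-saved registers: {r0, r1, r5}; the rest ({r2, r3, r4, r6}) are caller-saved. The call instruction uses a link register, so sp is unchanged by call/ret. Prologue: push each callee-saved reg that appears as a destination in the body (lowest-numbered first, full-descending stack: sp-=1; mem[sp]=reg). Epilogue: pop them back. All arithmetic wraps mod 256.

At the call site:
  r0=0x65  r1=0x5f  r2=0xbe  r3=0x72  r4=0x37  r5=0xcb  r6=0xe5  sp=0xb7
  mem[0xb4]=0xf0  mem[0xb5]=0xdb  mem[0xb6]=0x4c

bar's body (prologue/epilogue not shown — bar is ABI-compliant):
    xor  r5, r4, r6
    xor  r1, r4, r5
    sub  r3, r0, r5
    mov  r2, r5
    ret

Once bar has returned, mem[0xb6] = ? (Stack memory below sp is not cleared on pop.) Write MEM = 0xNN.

MEM = 0x5f

prologue: push r1 -> mem[0xb6]=0x5f, sp=0xb6
prologue: push r5 -> mem[0xb5]=0xcb, sp=0xb5
body[0] xor  r5, r4, r6 -> r5=0xd2
body[1] xor  r1, r4, r5 -> r1=0xe5
body[2] sub  r3, r0, r5 -> r3=0x93
body[3] mov  r2, r5 -> r2=0xd2
epilogue: pop r5=0xcb, sp=0xb6
epilogue: pop r1=0x5f, sp=0xb7
prologue pushed ['r1', 'r5'] at ['0xb6', '0xb5']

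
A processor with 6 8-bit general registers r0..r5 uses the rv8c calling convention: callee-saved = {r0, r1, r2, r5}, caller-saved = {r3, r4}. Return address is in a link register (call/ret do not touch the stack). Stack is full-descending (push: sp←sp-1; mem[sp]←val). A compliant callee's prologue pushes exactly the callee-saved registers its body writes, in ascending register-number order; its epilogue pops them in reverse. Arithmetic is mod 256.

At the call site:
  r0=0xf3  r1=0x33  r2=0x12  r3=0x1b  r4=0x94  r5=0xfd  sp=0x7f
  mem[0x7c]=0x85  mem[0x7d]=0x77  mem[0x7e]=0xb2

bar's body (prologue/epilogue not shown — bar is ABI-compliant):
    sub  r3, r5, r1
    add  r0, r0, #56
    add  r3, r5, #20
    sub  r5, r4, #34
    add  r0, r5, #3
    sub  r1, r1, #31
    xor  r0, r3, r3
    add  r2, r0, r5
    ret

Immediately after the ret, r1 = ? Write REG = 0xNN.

REG = 0x33

prologue: push r0 -> mem[0x7e]=0xf3, sp=0x7e
prologue: push r1 -> mem[0x7d]=0x33, sp=0x7d
prologue: push r2 -> mem[0x7c]=0x12, sp=0x7c
prologue: push r5 -> mem[0x7b]=0xfd, sp=0x7b
body[0] sub  r3, r5, r1 -> r3=0xca
body[1] add  r0, r0, #56 -> r0=0x2b
body[2] add  r3, r5, #20 -> r3=0x11
body[3] sub  r5, r4, #34 -> r5=0x72
body[4] add  r0, r5, #3 -> r0=0x75
body[5] sub  r1, r1, #31 -> r1=0x14
body[6] xor  r0, r3, r3 -> r0=0x00
body[7] add  r2, r0, r5 -> r2=0x72
epilogue: pop r5=0xfd, sp=0x7c
epilogue: pop r2=0x12, sp=0x7d
epilogue: pop r1=0x33, sp=0x7e
epilogue: pop r0=0xf3, sp=0x7f
r1 is callee-saved -> restored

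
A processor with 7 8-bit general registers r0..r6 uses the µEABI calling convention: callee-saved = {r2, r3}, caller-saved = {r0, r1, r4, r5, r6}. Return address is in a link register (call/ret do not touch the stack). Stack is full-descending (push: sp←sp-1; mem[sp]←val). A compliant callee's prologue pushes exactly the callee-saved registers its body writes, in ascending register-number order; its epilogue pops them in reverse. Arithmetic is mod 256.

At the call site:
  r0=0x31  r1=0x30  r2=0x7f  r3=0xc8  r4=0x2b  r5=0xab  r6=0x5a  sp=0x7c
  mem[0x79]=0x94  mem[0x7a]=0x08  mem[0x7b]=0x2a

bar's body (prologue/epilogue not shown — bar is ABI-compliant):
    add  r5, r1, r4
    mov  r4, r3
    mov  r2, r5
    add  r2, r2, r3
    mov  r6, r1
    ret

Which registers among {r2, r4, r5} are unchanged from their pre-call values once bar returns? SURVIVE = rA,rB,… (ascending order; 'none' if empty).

SURVIVE = r2

prologue: push r2 → mem[0x7b]=0x7f, sp=0x7b
body[0] add  r5, r1, r4 → r5=0x5b
body[1] mov  r4, r3 → r4=0xc8
body[2] mov  r2, r5 → r2=0x5b
body[3] add  r2, r2, r3 → r2=0x23
body[4] mov  r6, r1 → r6=0x30
epilogue: pop r2=0x7f, sp=0x7c
r2: callee-saved, written=True
r4: caller-saved, written=True
r5: caller-saved, written=True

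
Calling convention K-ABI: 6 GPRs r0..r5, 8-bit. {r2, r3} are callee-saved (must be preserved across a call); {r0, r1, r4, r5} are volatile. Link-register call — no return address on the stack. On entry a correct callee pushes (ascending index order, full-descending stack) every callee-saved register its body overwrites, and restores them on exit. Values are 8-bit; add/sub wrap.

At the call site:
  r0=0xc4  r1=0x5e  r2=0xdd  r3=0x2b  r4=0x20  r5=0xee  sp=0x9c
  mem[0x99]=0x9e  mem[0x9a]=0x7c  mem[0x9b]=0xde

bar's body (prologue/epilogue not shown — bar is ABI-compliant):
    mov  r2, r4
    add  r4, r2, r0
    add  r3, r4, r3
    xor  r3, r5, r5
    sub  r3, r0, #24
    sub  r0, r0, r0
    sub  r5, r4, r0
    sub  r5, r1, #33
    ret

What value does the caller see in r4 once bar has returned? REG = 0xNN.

prologue: push r2 → mem[0x9b]=0xdd, sp=0x9b
prologue: push r3 → mem[0x9a]=0x2b, sp=0x9a
body[0] mov  r2, r4 → r2=0x20
body[1] add  r4, r2, r0 → r4=0xe4
body[2] add  r3, r4, r3 → r3=0x0f
body[3] xor  r3, r5, r5 → r3=0x00
body[4] sub  r3, r0, #24 → r3=0xac
body[5] sub  r0, r0, r0 → r0=0x00
body[6] sub  r5, r4, r0 → r5=0xe4
body[7] sub  r5, r1, #33 → r5=0x3d
epilogue: pop r3=0x2b, sp=0x9b
epilogue: pop r2=0xdd, sp=0x9c
r4 is caller-saved → body value

REG = 0xe4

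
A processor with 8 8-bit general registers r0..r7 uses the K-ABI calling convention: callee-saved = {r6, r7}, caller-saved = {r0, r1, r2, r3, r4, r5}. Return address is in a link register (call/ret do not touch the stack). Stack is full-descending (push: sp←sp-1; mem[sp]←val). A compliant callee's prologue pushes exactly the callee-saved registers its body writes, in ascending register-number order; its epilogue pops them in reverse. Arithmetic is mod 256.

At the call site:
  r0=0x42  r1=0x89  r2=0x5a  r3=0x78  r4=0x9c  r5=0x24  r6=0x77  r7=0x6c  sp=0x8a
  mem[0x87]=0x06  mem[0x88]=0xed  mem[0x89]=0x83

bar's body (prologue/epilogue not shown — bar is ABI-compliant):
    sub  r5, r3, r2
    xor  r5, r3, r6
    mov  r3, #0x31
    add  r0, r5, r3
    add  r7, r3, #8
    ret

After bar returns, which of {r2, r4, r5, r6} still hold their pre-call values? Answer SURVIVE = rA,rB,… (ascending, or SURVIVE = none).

SURVIVE = r2,r4,r6

prologue: push r7 -> mem[0x89]=0x6c, sp=0x89
body[0] sub  r5, r3, r2 -> r5=0x1e
body[1] xor  r5, r3, r6 -> r5=0x0f
body[2] mov  r3, #0x31 -> r3=0x31
body[3] add  r0, r5, r3 -> r0=0x40
body[4] add  r7, r3, #8 -> r7=0x39
epilogue: pop r7=0x6c, sp=0x8a
r2: caller-saved, written=False
r4: caller-saved, written=False
r5: caller-saved, written=True
r6: callee-saved, written=False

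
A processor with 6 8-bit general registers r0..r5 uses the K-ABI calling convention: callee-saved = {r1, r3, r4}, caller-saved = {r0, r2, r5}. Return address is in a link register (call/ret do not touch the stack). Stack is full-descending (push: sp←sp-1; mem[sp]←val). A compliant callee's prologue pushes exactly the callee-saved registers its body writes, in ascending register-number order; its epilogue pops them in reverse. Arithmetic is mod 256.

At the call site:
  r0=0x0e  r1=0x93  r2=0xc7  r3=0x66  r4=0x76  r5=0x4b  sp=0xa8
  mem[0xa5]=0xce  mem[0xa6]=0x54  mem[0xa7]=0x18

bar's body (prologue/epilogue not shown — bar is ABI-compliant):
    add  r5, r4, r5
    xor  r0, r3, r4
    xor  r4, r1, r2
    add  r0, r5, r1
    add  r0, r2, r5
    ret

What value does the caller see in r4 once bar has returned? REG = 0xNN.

prologue: push r4 -> mem[0xa7]=0x76, sp=0xa7
body[0] add  r5, r4, r5 -> r5=0xc1
body[1] xor  r0, r3, r4 -> r0=0x10
body[2] xor  r4, r1, r2 -> r4=0x54
body[3] add  r0, r5, r1 -> r0=0x54
body[4] add  r0, r2, r5 -> r0=0x88
epilogue: pop r4=0x76, sp=0xa8
r4 is callee-saved -> restored

REG = 0x76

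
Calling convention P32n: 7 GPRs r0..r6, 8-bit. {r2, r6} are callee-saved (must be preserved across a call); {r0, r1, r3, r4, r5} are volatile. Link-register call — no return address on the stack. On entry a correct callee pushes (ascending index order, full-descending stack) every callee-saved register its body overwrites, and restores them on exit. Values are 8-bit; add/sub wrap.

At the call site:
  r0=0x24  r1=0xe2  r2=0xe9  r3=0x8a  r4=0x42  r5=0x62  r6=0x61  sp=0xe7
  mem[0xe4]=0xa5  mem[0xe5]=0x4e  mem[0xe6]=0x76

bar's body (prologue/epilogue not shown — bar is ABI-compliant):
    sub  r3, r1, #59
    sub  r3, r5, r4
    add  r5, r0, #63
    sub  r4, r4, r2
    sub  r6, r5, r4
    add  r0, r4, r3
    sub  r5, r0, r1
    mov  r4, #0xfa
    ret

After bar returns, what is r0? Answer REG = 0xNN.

prologue: push r6 → mem[0xe6]=0x61, sp=0xe6
body[0] sub  r3, r1, #59 → r3=0xa7
body[1] sub  r3, r5, r4 → r3=0x20
body[2] add  r5, r0, #63 → r5=0x63
body[3] sub  r4, r4, r2 → r4=0x59
body[4] sub  r6, r5, r4 → r6=0x0a
body[5] add  r0, r4, r3 → r0=0x79
body[6] sub  r5, r0, r1 → r5=0x97
body[7] mov  r4, #0xfa → r4=0xfa
epilogue: pop r6=0x61, sp=0xe7
r0 is caller-saved → body value

REG = 0x79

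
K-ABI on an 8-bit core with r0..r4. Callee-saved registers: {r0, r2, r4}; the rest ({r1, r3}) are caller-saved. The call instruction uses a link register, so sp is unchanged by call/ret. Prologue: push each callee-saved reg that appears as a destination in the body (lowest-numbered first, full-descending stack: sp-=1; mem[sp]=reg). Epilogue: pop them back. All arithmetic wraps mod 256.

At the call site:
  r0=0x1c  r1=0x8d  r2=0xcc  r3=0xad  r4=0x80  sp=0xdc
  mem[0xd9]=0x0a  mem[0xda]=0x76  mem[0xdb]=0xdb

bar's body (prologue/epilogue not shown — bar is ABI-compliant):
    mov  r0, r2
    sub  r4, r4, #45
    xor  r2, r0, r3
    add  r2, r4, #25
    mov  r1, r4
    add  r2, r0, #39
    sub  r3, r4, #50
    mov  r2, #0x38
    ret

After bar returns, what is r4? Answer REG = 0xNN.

REG = 0x80

prologue: push r0 → mem[0xdb]=0x1c, sp=0xdb
prologue: push r2 → mem[0xda]=0xcc, sp=0xda
prologue: push r4 → mem[0xd9]=0x80, sp=0xd9
body[0] mov  r0, r2 → r0=0xcc
body[1] sub  r4, r4, #45 → r4=0x53
body[2] xor  r2, r0, r3 → r2=0x61
body[3] add  r2, r4, #25 → r2=0x6c
body[4] mov  r1, r4 → r1=0x53
body[5] add  r2, r0, #39 → r2=0xf3
body[6] sub  r3, r4, #50 → r3=0x21
body[7] mov  r2, #0x38 → r2=0x38
epilogue: pop r4=0x80, sp=0xda
epilogue: pop r2=0xcc, sp=0xdb
epilogue: pop r0=0x1c, sp=0xdc
r4 is callee-saved → restored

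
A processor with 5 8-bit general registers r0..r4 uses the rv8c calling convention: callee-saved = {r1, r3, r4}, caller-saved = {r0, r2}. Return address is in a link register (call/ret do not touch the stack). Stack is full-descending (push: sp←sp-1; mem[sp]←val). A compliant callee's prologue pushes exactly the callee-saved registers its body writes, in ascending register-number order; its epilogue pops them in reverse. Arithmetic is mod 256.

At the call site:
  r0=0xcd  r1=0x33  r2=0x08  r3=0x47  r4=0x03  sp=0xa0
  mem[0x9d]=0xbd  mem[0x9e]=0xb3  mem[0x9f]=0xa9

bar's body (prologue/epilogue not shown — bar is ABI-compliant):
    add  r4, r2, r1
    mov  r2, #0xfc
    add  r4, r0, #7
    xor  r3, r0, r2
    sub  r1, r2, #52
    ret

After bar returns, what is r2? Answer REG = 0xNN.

REG = 0xfc

prologue: push r1 -> mem[0x9f]=0x33, sp=0x9f
prologue: push r3 -> mem[0x9e]=0x47, sp=0x9e
prologue: push r4 -> mem[0x9d]=0x03, sp=0x9d
body[0] add  r4, r2, r1 -> r4=0x3b
body[1] mov  r2, #0xfc -> r2=0xfc
body[2] add  r4, r0, #7 -> r4=0xd4
body[3] xor  r3, r0, r2 -> r3=0x31
body[4] sub  r1, r2, #52 -> r1=0xc8
epilogue: pop r4=0x03, sp=0x9e
epilogue: pop r3=0x47, sp=0x9f
epilogue: pop r1=0x33, sp=0xa0
r2 is caller-saved -> body value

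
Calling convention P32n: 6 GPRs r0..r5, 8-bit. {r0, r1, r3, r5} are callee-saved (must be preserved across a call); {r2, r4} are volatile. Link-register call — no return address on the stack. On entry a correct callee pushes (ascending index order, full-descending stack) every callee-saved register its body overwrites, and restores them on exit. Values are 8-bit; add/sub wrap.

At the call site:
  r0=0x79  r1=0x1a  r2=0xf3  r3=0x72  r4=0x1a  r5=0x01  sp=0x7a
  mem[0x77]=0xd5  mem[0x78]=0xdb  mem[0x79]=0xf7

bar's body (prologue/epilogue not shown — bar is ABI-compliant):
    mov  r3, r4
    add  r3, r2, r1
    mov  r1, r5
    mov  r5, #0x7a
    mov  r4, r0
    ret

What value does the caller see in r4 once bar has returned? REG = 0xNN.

prologue: push r1 -> mem[0x79]=0x1a, sp=0x79
prologue: push r3 -> mem[0x78]=0x72, sp=0x78
prologue: push r5 -> mem[0x77]=0x01, sp=0x77
body[0] mov  r3, r4 -> r3=0x1a
body[1] add  r3, r2, r1 -> r3=0x0d
body[2] mov  r1, r5 -> r1=0x01
body[3] mov  r5, #0x7a -> r5=0x7a
body[4] mov  r4, r0 -> r4=0x79
epilogue: pop r5=0x01, sp=0x78
epilogue: pop r3=0x72, sp=0x79
epilogue: pop r1=0x1a, sp=0x7a
r4 is caller-saved -> body value

REG = 0x79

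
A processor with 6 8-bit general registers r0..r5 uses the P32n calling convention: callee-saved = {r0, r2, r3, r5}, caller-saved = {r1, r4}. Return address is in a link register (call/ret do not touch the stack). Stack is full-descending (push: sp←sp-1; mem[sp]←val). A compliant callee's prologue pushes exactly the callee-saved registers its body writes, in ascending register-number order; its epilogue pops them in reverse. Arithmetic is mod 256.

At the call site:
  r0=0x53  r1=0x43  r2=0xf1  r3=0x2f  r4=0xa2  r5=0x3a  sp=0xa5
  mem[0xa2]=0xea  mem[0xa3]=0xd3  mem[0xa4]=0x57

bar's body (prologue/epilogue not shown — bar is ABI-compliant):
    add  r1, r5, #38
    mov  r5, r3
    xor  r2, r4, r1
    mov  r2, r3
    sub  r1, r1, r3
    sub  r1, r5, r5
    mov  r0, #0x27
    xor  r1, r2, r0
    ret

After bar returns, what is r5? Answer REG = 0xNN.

prologue: push r0 -> mem[0xa4]=0x53, sp=0xa4
prologue: push r2 -> mem[0xa3]=0xf1, sp=0xa3
prologue: push r5 -> mem[0xa2]=0x3a, sp=0xa2
body[0] add  r1, r5, #38 -> r1=0x60
body[1] mov  r5, r3 -> r5=0x2f
body[2] xor  r2, r4, r1 -> r2=0xc2
body[3] mov  r2, r3 -> r2=0x2f
body[4] sub  r1, r1, r3 -> r1=0x31
body[5] sub  r1, r5, r5 -> r1=0x00
body[6] mov  r0, #0x27 -> r0=0x27
body[7] xor  r1, r2, r0 -> r1=0x08
epilogue: pop r5=0x3a, sp=0xa3
epilogue: pop r2=0xf1, sp=0xa4
epilogue: pop r0=0x53, sp=0xa5
r5 is callee-saved -> restored

REG = 0x3a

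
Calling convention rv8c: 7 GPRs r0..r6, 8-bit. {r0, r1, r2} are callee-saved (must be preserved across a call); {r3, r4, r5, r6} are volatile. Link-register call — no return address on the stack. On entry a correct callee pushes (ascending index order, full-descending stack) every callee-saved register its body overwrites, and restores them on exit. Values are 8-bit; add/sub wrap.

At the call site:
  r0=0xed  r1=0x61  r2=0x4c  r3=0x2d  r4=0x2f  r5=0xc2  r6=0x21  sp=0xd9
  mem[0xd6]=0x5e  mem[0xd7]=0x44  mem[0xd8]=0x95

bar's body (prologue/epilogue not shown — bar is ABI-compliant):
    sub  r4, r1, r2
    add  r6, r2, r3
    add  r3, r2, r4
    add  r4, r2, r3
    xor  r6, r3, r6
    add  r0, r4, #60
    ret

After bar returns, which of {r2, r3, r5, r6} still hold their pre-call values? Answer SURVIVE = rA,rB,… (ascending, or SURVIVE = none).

prologue: push r0 -> mem[0xd8]=0xed, sp=0xd8
body[0] sub  r4, r1, r2 -> r4=0x15
body[1] add  r6, r2, r3 -> r6=0x79
body[2] add  r3, r2, r4 -> r3=0x61
body[3] add  r4, r2, r3 -> r4=0xad
body[4] xor  r6, r3, r6 -> r6=0x18
body[5] add  r0, r4, #60 -> r0=0xe9
epilogue: pop r0=0xed, sp=0xd9
r2: callee-saved, written=False
r3: caller-saved, written=True
r5: caller-saved, written=False
r6: caller-saved, written=True

SURVIVE = r2,r5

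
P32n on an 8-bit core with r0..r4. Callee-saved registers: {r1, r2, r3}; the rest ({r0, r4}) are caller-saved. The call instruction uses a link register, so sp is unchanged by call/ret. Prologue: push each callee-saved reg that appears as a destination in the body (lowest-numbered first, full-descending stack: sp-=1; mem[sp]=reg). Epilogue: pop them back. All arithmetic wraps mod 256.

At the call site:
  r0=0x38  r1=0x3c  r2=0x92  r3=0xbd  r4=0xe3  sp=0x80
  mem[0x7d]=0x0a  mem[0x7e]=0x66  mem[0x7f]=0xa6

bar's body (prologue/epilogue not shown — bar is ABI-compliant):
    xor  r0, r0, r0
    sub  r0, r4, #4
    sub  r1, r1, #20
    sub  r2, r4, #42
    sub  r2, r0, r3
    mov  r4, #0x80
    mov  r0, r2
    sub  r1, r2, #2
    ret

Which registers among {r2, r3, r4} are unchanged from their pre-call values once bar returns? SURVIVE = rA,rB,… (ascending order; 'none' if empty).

SURVIVE = r2,r3

prologue: push r1 → mem[0x7f]=0x3c, sp=0x7f
prologue: push r2 → mem[0x7e]=0x92, sp=0x7e
body[0] xor  r0, r0, r0 → r0=0x00
body[1] sub  r0, r4, #4 → r0=0xdf
body[2] sub  r1, r1, #20 → r1=0x28
body[3] sub  r2, r4, #42 → r2=0xb9
body[4] sub  r2, r0, r3 → r2=0x22
body[5] mov  r4, #0x80 → r4=0x80
body[6] mov  r0, r2 → r0=0x22
body[7] sub  r1, r2, #2 → r1=0x20
epilogue: pop r2=0x92, sp=0x7f
epilogue: pop r1=0x3c, sp=0x80
r2: callee-saved, written=True
r3: callee-saved, written=False
r4: caller-saved, written=True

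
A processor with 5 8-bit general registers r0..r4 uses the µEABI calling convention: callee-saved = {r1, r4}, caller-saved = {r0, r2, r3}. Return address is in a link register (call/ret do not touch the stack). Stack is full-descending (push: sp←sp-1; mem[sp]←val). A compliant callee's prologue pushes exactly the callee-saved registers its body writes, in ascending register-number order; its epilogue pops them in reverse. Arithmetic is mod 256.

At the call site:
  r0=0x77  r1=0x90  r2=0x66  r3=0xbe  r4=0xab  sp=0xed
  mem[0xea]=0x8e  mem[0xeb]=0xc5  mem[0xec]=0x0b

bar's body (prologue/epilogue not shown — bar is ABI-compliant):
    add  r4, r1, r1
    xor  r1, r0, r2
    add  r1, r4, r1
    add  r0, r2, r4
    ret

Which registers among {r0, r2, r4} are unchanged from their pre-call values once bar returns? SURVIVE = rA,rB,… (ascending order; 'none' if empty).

prologue: push r1 → mem[0xec]=0x90, sp=0xec
prologue: push r4 → mem[0xeb]=0xab, sp=0xeb
body[0] add  r4, r1, r1 → r4=0x20
body[1] xor  r1, r0, r2 → r1=0x11
body[2] add  r1, r4, r1 → r1=0x31
body[3] add  r0, r2, r4 → r0=0x86
epilogue: pop r4=0xab, sp=0xec
epilogue: pop r1=0x90, sp=0xed
r0: caller-saved, written=True
r2: caller-saved, written=False
r4: callee-saved, written=True

SURVIVE = r2,r4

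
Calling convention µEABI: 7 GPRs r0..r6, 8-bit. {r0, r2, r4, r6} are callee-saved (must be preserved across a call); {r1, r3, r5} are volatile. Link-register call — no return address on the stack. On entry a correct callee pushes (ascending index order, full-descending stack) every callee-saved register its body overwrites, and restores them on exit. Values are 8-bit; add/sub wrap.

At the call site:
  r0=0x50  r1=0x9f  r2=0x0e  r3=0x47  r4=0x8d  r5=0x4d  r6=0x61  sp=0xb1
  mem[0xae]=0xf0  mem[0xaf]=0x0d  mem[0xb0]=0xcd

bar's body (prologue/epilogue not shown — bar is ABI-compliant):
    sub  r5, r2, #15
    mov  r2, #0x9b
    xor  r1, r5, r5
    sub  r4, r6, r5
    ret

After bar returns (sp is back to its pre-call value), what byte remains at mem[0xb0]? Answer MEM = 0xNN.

MEM = 0x0e

prologue: push r2 -> mem[0xb0]=0x0e, sp=0xb0
prologue: push r4 -> mem[0xaf]=0x8d, sp=0xaf
body[0] sub  r5, r2, #15 -> r5=0xff
body[1] mov  r2, #0x9b -> r2=0x9b
body[2] xor  r1, r5, r5 -> r1=0x00
body[3] sub  r4, r6, r5 -> r4=0x62
epilogue: pop r4=0x8d, sp=0xb0
epilogue: pop r2=0x0e, sp=0xb1
prologue pushed ['r2', 'r4'] at ['0xb0', '0xaf']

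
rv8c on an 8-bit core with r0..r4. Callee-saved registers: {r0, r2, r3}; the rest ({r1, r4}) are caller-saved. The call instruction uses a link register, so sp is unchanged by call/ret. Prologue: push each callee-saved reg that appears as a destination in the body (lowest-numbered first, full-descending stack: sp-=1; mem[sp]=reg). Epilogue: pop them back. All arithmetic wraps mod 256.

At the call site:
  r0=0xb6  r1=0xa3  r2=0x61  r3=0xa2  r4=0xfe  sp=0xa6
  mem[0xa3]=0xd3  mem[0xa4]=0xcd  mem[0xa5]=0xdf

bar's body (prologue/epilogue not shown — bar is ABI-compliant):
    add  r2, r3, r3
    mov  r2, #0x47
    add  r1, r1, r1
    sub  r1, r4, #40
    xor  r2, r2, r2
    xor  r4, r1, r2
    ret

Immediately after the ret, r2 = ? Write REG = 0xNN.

prologue: push r2 -> mem[0xa5]=0x61, sp=0xa5
body[0] add  r2, r3, r3 -> r2=0x44
body[1] mov  r2, #0x47 -> r2=0x47
body[2] add  r1, r1, r1 -> r1=0x46
body[3] sub  r1, r4, #40 -> r1=0xd6
body[4] xor  r2, r2, r2 -> r2=0x00
body[5] xor  r4, r1, r2 -> r4=0xd6
epilogue: pop r2=0x61, sp=0xa6
r2 is callee-saved -> restored

REG = 0x61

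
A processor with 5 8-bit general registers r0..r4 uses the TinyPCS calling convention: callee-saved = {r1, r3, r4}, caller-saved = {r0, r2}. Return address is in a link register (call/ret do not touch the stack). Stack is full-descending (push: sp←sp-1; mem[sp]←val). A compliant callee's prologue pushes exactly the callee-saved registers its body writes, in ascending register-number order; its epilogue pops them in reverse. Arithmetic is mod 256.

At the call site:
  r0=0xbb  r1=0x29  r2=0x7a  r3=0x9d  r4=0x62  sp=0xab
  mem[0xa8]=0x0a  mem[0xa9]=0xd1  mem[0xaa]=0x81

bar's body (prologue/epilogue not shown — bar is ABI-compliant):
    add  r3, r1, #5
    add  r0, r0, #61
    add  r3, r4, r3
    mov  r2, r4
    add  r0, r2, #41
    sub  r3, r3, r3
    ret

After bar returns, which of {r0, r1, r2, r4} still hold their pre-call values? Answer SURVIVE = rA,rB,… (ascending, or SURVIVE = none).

SURVIVE = r1,r4

prologue: push r3 → mem[0xaa]=0x9d, sp=0xaa
body[0] add  r3, r1, #5 → r3=0x2e
body[1] add  r0, r0, #61 → r0=0xf8
body[2] add  r3, r4, r3 → r3=0x90
body[3] mov  r2, r4 → r2=0x62
body[4] add  r0, r2, #41 → r0=0x8b
body[5] sub  r3, r3, r3 → r3=0x00
epilogue: pop r3=0x9d, sp=0xab
r0: caller-saved, written=True
r1: callee-saved, written=False
r2: caller-saved, written=True
r4: callee-saved, written=False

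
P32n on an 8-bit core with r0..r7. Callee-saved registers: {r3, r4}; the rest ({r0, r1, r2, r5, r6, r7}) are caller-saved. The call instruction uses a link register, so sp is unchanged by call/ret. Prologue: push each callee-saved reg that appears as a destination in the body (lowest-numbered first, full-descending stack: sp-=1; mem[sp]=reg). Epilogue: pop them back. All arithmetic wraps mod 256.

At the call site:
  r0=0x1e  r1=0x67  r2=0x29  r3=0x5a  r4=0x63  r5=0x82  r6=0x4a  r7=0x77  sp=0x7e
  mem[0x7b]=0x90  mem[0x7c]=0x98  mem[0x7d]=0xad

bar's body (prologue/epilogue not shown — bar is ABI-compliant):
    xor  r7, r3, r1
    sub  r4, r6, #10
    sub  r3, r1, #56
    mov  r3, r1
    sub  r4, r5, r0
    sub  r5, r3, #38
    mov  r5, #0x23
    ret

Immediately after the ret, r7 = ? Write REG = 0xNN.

prologue: push r3 → mem[0x7d]=0x5a, sp=0x7d
prologue: push r4 → mem[0x7c]=0x63, sp=0x7c
body[0] xor  r7, r3, r1 → r7=0x3d
body[1] sub  r4, r6, #10 → r4=0x40
body[2] sub  r3, r1, #56 → r3=0x2f
body[3] mov  r3, r1 → r3=0x67
body[4] sub  r4, r5, r0 → r4=0x64
body[5] sub  r5, r3, #38 → r5=0x41
body[6] mov  r5, #0x23 → r5=0x23
epilogue: pop r4=0x63, sp=0x7d
epilogue: pop r3=0x5a, sp=0x7e
r7 is caller-saved → body value

REG = 0x3d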